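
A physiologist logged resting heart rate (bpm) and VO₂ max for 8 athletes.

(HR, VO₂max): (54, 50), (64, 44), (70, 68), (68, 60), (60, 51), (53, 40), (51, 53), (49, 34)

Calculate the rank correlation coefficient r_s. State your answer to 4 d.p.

0.6905

Rank HR: 4, 6, 8, 7, 5, 3, 2, 1
Rank VO₂max: 4, 3, 8, 7, 5, 2, 6, 1
d = rank(HR) − rank(VO₂max): 0, 3, 0, 0, 0, 1, -4, 0; Σd² = 26
ρ = 1 − 6Σd² / [n(n²−1)] = 1 − 6×26 / (8×63) = 1 − 156/504 ≈ 0.6905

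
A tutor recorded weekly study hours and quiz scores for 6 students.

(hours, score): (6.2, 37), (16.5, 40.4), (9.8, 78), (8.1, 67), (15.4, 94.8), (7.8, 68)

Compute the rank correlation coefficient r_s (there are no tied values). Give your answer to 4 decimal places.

0.3714

Rank hours: 1, 6, 4, 3, 5, 2
Rank score: 1, 2, 5, 3, 6, 4
d = rank(hours) − rank(score): 0, 4, -1, 0, -1, -2; Σd² = 22
ρ = 1 − 6Σd² / [n(n²−1)] = 1 − 6×22 / (6×35) = 1 − 132/210 ≈ 0.3714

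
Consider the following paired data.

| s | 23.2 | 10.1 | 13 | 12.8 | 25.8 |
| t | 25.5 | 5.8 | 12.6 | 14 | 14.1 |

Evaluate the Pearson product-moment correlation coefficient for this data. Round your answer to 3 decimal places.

n = 5, Σs = 84.9, Σt = 72, Σs² = 1638.73, Σt² = 1237.46, Σst = 1356.96
nΣst − ΣsΣt = 6784.8 − 6112.8 = 672
nΣs² − (Σs)² = 8193.65 − 7208.01 = 985.64; nΣt² − (Σt)² = 6187.3 − 5184 = 1003.3
r = 672 / √(985.64 × 1003.3) = 672 / 994.4308 ≈ 0.676

0.676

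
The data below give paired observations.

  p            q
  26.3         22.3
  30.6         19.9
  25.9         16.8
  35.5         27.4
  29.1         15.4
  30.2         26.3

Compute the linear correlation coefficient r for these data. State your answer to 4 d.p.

n = 6, Σp = 177.6, Σq = 128.1, Σp² = 5317.96, Σq² = 2855.15, Σpq = 3845.65
nΣpq − ΣpΣq = 23073.9 − 22750.56 = 323.34
nΣp² − (Σp)² = 31907.76 − 31541.76 = 366; nΣq² − (Σq)² = 17130.9 − 16409.61 = 721.29
r = 323.34 / √(366 × 721.29) = 323.34 / 513.8017 ≈ 0.6293

0.6293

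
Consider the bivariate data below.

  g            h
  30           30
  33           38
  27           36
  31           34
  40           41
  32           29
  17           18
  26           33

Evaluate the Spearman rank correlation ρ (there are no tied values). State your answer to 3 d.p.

Rank g: 4, 7, 3, 5, 8, 6, 1, 2
Rank h: 3, 7, 6, 5, 8, 2, 1, 4
d = rank(g) − rank(h): 1, 0, -3, 0, 0, 4, 0, -2; Σd² = 30
ρ = 1 − 6Σd² / [n(n²−1)] = 1 − 6×30 / (8×63) = 1 − 180/504 ≈ 0.643

0.643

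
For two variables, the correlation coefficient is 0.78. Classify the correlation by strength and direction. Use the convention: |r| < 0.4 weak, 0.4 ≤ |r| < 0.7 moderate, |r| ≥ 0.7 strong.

strong positive

r = 0.78 > 0 so the relationship is positive.
|r| = 0.78, which falls in the strong range.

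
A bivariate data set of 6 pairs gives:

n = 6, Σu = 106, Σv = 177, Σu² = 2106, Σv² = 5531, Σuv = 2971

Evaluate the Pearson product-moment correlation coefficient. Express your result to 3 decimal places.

-0.581

r = (nΣuv − ΣuΣv) / √[(nΣu² − (Σu)²)(nΣv² − (Σv)²)]
Numerator: 6×2971 − 106×177 = -936
Denominator: √[(12636 − 11236)(33186 − 31329)] = √[1400 × 1857] = 1612.3895
r = -936 / 1612.3895 ≈ -0.581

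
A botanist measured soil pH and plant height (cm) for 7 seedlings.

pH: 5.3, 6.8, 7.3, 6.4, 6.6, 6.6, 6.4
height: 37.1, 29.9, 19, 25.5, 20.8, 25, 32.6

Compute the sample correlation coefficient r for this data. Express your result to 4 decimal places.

n = 7, Σx = 45.4, Σy = 189.9, Σx² = 296.66, Σy² = 5402.07, Σxy = 1212.77
nΣxy − ΣxΣy = 8489.39 − 8621.46 = -132.07
nΣx² − (Σx)² = 2076.62 − 2061.16 = 15.46; nΣy² − (Σy)² = 37814.49 − 36062.01 = 1752.48
r = -132.07 / √(15.46 × 1752.48) = -132.07 / 164.6005 ≈ -0.8024

-0.8024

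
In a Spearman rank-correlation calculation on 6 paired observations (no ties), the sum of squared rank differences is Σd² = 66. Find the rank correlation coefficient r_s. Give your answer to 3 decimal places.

-0.886

ρ = 1 − 6Σd² / [n(n²−1)] = 1 − 6×66 / (6×35)
  = 1 − 396/210 = 1 − 1.8857 ≈ -0.886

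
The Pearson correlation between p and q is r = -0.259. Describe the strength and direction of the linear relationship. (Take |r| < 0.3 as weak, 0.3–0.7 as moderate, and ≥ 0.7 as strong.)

r = -0.259 < 0 so the relationship is negative.
|r| = 0.259, which falls in the weak range.

weak negative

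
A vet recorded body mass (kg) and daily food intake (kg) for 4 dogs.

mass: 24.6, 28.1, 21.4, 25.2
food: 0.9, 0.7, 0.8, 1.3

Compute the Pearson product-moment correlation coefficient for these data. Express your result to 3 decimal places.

-0.075

n = 4, Σx = 99.3, Σy = 3.7, Σx² = 2487.77, Σy² = 3.63, Σxy = 91.69
nΣxy − ΣxΣy = 366.76 − 367.41 = -0.65
nΣx² − (Σx)² = 9951.08 − 9860.49 = 90.59; nΣy² − (Σy)² = 14.52 − 13.69 = 0.83
r = -0.65 / √(90.59 × 0.83) = -0.65 / 8.6712 ≈ -0.075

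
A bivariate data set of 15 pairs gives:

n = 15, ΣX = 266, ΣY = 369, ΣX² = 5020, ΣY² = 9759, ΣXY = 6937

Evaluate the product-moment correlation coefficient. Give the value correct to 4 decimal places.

0.8658

r = (nΣXY − ΣXΣY) / √[(nΣX² − (ΣX)²)(nΣY² − (ΣY)²)]
Numerator: 15×6937 − 266×369 = 5901
Denominator: √[(75300 − 70756)(146385 − 136161)] = √[4544 × 10224] = 6816.0000
r = 5901 / 6816.0000 ≈ 0.8658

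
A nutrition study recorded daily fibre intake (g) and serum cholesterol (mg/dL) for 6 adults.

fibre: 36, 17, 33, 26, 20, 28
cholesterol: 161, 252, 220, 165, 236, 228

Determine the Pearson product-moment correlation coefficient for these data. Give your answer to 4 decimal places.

-0.6586

n = 6, Σx = 160, Σy = 1262, Σx² = 4534, Σy² = 272730, Σxy = 32734
nΣxy − ΣxΣy = 196404 − 201920 = -5516
nΣx² − (Σx)² = 27204 − 25600 = 1604; nΣy² − (Σy)² = 1636380 − 1592644 = 43736
r = -5516 / √(1604 × 43736) = -5516 / 8375.7116 ≈ -0.6586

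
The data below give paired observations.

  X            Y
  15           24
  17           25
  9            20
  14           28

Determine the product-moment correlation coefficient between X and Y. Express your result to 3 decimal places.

n = 4, ΣX = 55, ΣY = 97, ΣX² = 791, ΣY² = 2385, ΣXY = 1357
nΣXY − ΣXΣY = 5428 − 5335 = 93
nΣX² − (ΣX)² = 3164 − 3025 = 139; nΣY² − (ΣY)² = 9540 − 9409 = 131
r = 93 / √(139 × 131) = 93 / 134.9407 ≈ 0.689

0.689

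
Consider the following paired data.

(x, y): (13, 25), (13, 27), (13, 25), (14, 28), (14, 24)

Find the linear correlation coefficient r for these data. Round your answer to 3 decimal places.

0.111

n = 5, Σx = 67, Σy = 129, Σx² = 899, Σy² = 3339, Σxy = 1729
nΣxy − ΣxΣy = 8645 − 8643 = 2
nΣx² − (Σx)² = 4495 − 4489 = 6; nΣy² − (Σy)² = 16695 − 16641 = 54
r = 2 / √(6 × 54) = 2 / 18.0000 ≈ 0.111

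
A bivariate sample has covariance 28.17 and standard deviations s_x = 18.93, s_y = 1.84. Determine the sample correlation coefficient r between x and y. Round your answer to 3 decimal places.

r = Cov(x,y) / (s_x · s_y) = 28.17 / (18.93 × 1.84)
  = 28.17 / 34.8312 ≈ 0.809

0.809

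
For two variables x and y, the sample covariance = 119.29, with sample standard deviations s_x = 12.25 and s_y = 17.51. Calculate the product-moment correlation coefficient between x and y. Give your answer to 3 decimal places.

0.556

r = Cov(x,y) / (s_x · s_y) = 119.29 / (12.25 × 17.51)
  = 119.29 / 214.4975 ≈ 0.556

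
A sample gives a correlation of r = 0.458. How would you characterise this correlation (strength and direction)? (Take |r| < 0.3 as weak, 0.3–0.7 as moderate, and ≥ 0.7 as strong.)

r = 0.458 > 0 so the relationship is positive.
|r| = 0.458, which falls in the moderate range.

moderate positive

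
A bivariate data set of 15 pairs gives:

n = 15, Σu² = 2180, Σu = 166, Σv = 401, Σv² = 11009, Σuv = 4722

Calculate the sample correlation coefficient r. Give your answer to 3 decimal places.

0.903

r = (nΣuv − ΣuΣv) / √[(nΣu² − (Σu)²)(nΣv² − (Σv)²)]
Numerator: 15×4722 − 166×401 = 4264
Denominator: √[(32700 − 27556)(165135 − 160801)] = √[5144 × 4334] = 4721.6624
r = 4264 / 4721.6624 ≈ 0.903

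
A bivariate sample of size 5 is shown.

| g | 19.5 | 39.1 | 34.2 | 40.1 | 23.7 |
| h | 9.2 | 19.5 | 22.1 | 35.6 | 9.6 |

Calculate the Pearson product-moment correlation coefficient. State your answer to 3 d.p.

0.861

n = 5, Σg = 156.6, Σh = 96, Σg² = 5248.4, Σh² = 2312.82, Σgh = 3352.75
nΣgh − ΣgΣh = 16763.75 − 15033.6 = 1730.15
nΣg² − (Σg)² = 26242 − 24523.56 = 1718.44; nΣh² − (Σh)² = 11564.1 − 9216 = 2348.1
r = 1730.15 / √(1718.44 × 2348.1) = 1730.15 / 2008.7481 ≈ 0.861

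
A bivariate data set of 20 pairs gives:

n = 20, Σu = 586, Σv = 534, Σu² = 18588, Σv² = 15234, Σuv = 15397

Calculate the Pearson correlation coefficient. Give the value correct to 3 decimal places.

r = (nΣuv − ΣuΣv) / √[(nΣu² − (Σu)²)(nΣv² − (Σv)²)]
Numerator: 20×15397 − 586×534 = -4984
Denominator: √[(371760 − 343396)(304680 − 285156)] = √[28364 × 19524] = 23532.5038
r = -4984 / 23532.5038 ≈ -0.212

-0.212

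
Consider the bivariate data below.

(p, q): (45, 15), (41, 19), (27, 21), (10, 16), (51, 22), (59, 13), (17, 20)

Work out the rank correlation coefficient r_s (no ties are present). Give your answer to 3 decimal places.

-0.214

Rank p: 5, 4, 3, 1, 6, 7, 2
Rank q: 2, 4, 6, 3, 7, 1, 5
d = rank(p) − rank(q): 3, 0, -3, -2, -1, 6, -3; Σd² = 68
ρ = 1 − 6Σd² / [n(n²−1)] = 1 − 6×68 / (7×48) = 1 − 408/336 ≈ -0.214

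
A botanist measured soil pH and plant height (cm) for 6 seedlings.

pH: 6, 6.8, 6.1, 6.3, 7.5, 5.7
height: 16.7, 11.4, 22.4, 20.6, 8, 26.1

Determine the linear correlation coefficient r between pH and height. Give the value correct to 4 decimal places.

n = 6, Σx = 38.4, Σy = 105.2, Σx² = 247.88, Σy² = 2080.18, Σxy = 652.91
nΣxy − ΣxΣy = 3917.46 − 4039.68 = -122.22
nΣx² − (Σx)² = 1487.28 − 1474.56 = 12.72; nΣy² − (Σy)² = 12481.08 − 11067.04 = 1414.04
r = -122.22 / √(12.72 × 1414.04) = -122.22 / 134.1141 ≈ -0.9113

-0.9113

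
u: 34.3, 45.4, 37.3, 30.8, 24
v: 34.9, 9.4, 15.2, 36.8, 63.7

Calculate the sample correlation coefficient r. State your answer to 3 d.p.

-0.952

n = 5, Σu = 171.8, Σv = 160, Σu² = 6153.58, Σv² = 6949.34, Σuv = 4853.03
nΣuv − ΣuΣv = 24265.15 − 27488 = -3222.85
nΣu² − (Σu)² = 30767.9 − 29515.24 = 1252.66; nΣv² − (Σv)² = 34746.7 − 25600 = 9146.7
r = -3222.85 / √(1252.66 × 9146.7) = -3222.85 / 3384.9232 ≈ -0.952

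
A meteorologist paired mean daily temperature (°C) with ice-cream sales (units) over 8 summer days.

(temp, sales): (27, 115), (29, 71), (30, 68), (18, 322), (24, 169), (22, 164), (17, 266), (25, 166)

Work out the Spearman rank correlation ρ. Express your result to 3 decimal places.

-0.905

Rank temp: 6, 7, 8, 2, 4, 3, 1, 5
Rank sales: 3, 2, 1, 8, 6, 4, 7, 5
d = rank(temp) − rank(sales): 3, 5, 7, -6, -2, -1, -6, 0; Σd² = 160
ρ = 1 − 6Σd² / [n(n²−1)] = 1 − 6×160 / (8×63) = 1 − 960/504 ≈ -0.905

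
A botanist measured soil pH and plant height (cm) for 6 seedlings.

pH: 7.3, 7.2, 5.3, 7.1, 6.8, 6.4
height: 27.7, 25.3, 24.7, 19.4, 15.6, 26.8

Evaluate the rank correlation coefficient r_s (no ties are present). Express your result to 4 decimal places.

Rank pH: 6, 5, 1, 4, 3, 2
Rank height: 6, 4, 3, 2, 1, 5
d = rank(pH) − rank(height): 0, 1, -2, 2, 2, -3; Σd² = 22
ρ = 1 − 6Σd² / [n(n²−1)] = 1 − 6×22 / (6×35) = 1 − 132/210 ≈ 0.3714

0.3714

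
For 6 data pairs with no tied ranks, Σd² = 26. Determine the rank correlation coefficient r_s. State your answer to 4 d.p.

ρ = 1 − 6Σd² / [n(n²−1)] = 1 − 6×26 / (6×35)
  = 1 − 156/210 = 1 − 0.74286 ≈ 0.2571

0.2571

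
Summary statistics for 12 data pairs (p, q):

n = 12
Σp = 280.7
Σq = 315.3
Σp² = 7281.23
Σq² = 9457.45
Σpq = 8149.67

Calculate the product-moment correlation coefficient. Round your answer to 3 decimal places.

0.845

r = (nΣpq − ΣpΣq) / √[(nΣp² − (Σp)²)(nΣq² − (Σq)²)]
Numerator: 12×8149.67 − 280.7×315.3 = 9291.33
Denominator: √[(87374.76 − 78792.49)(113489.4 − 99414.09)] = √[8582.27 × 14075.31] = 10990.8194
r = 9291.33 / 10990.8194 ≈ 0.845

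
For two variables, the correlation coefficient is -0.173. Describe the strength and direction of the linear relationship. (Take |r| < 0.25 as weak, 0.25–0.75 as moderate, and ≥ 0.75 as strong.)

weak negative

r = -0.173 < 0 so the relationship is negative.
|r| = 0.173, which falls in the weak range.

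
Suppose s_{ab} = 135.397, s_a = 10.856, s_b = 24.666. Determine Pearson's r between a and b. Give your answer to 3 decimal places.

r = Cov(a,b) / (s_a · s_b) = 135.397 / (10.856 × 24.666)
  = 135.397 / 267.7741 ≈ 0.506

0.506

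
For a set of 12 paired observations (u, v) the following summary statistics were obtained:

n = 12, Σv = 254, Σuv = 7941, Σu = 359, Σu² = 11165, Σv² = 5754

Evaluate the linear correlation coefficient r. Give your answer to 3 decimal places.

0.854

r = (nΣuv − ΣuΣv) / √[(nΣu² − (Σu)²)(nΣv² − (Σv)²)]
Numerator: 12×7941 − 359×254 = 4106
Denominator: √[(133980 − 128881)(69048 − 64516)] = √[5099 × 4532] = 4807.1476
r = 4106 / 4807.1476 ≈ 0.854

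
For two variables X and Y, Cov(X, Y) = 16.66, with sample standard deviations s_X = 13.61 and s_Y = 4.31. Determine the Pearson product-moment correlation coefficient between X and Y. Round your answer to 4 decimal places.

r = Cov(X,Y) / (s_X · s_Y) = 16.66 / (13.61 × 4.31)
  = 16.66 / 58.6591 ≈ 0.2840

0.2840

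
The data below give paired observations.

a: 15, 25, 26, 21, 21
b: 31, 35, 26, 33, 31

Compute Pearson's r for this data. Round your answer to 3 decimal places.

-0.165

n = 5, Σa = 108, Σb = 156, Σa² = 2408, Σb² = 4912, Σab = 3360
nΣab − ΣaΣb = 16800 − 16848 = -48
nΣa² − (Σa)² = 12040 − 11664 = 376; nΣb² − (Σb)² = 24560 − 24336 = 224
r = -48 / √(376 × 224) = -48 / 290.2137 ≈ -0.165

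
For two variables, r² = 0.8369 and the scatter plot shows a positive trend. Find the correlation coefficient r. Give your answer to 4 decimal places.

0.9148

|r| = √0.8369 = 0.9148
The association is positive, so r = 0.9148.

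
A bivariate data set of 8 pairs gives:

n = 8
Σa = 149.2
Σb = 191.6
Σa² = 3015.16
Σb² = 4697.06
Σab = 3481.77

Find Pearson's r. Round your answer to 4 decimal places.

-0.5771

r = (nΣab − ΣaΣb) / √[(nΣa² − (Σa)²)(nΣb² − (Σb)²)]
Numerator: 8×3481.77 − 149.2×191.6 = -732.56
Denominator: √[(24121.28 − 22260.64)(37576.48 − 36710.56)] = √[1860.64 × 865.92] = 1269.3169
r = -732.56 / 1269.3169 ≈ -0.5771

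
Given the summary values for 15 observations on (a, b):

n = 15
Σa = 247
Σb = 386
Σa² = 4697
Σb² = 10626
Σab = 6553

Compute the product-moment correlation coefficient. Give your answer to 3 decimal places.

0.298

r = (nΣab − ΣaΣb) / √[(nΣa² − (Σa)²)(nΣb² − (Σb)²)]
Numerator: 15×6553 − 247×386 = 2953
Denominator: √[(70455 − 61009)(159390 − 148996)] = √[9446 × 10394] = 9908.6691
r = 2953 / 9908.6691 ≈ 0.298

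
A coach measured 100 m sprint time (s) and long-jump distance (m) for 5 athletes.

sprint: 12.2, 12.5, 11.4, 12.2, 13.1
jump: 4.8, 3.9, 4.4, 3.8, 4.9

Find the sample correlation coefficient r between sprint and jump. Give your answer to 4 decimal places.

0.2558

n = 5, Σx = 61.4, Σy = 21.8, Σx² = 755.5, Σy² = 96.06, Σxy = 268.02
nΣxy − ΣxΣy = 1340.1 − 1338.52 = 1.58
nΣx² − (Σx)² = 3777.5 − 3769.96 = 7.54; nΣy² − (Σy)² = 480.3 − 475.24 = 5.06
r = 1.58 / √(7.54 × 5.06) = 1.58 / 6.1768 ≈ 0.2558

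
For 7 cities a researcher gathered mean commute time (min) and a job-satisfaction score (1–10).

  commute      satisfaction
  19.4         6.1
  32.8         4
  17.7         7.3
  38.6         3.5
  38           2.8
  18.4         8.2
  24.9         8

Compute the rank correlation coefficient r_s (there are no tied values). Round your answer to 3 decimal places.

Rank commute: 3, 5, 1, 7, 6, 2, 4
Rank satisfaction: 4, 3, 5, 2, 1, 7, 6
d = rank(commute) − rank(satisfaction): -1, 2, -4, 5, 5, -5, -2; Σd² = 100
ρ = 1 − 6Σd² / [n(n²−1)] = 1 − 6×100 / (7×48) = 1 − 600/336 ≈ -0.786

-0.786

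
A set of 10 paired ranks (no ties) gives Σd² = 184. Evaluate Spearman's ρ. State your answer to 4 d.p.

ρ = 1 − 6Σd² / [n(n²−1)] = 1 − 6×184 / (10×99)
  = 1 − 1104/990 = 1 − 1.11515 ≈ -0.1152

-0.1152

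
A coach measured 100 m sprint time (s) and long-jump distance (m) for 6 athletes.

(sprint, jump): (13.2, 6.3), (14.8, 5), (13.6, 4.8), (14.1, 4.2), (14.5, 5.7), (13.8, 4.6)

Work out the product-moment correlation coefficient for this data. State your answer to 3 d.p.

-0.269

n = 6, Σx = 84, Σy = 30.6, Σx² = 1177.74, Σy² = 159.02, Σxy = 427.79
nΣxy − ΣxΣy = 2566.74 − 2570.4 = -3.66
nΣx² − (Σx)² = 7066.44 − 7056 = 10.44; nΣy² − (Σy)² = 954.12 − 936.36 = 17.76
r = -3.66 / √(10.44 × 17.76) = -3.66 / 13.6167 ≈ -0.269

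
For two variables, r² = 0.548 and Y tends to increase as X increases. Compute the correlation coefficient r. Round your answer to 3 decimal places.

|r| = √0.548 = 0.740
The association is positive, so r = 0.740.

0.740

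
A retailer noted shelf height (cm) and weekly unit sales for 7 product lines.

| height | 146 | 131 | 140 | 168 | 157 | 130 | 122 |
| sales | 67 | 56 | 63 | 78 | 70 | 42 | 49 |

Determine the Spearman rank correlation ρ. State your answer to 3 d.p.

0.964

Rank height: 5, 3, 4, 7, 6, 2, 1
Rank sales: 5, 3, 4, 7, 6, 1, 2
d = rank(height) − rank(sales): 0, 0, 0, 0, 0, 1, -1; Σd² = 2
ρ = 1 − 6Σd² / [n(n²−1)] = 1 − 6×2 / (7×48) = 1 − 12/336 ≈ 0.964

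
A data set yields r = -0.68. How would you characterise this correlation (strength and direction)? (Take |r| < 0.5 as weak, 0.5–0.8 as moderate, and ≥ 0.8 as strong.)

moderate negative

r = -0.68 < 0 so the relationship is negative.
|r| = 0.68, which falls in the moderate range.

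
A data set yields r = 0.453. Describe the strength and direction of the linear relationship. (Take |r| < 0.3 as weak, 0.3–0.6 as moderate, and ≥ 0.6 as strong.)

r = 0.453 > 0 so the relationship is positive.
|r| = 0.453, which falls in the moderate range.

moderate positive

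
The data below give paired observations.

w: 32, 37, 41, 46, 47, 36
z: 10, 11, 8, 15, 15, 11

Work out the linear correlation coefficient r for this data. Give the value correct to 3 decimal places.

n = 6, Σw = 239, Σz = 70, Σw² = 9695, Σz² = 856, Σwz = 2846
nΣwz − ΣwΣz = 17076 − 16730 = 346
nΣw² − (Σw)² = 58170 − 57121 = 1049; nΣz² − (Σz)² = 5136 − 4900 = 236
r = 346 / √(1049 × 236) = 346 / 497.5580 ≈ 0.695

0.695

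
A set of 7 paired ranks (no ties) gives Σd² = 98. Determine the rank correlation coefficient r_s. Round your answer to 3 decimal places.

-0.750

ρ = 1 − 6Σd² / [n(n²−1)] = 1 − 6×98 / (7×48)
  = 1 − 588/336 = 1 − 1.7500 ≈ -0.750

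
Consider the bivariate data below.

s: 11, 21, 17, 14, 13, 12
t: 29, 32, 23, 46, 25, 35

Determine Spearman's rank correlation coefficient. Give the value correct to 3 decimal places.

-0.086

Rank s: 1, 6, 5, 4, 3, 2
Rank t: 3, 4, 1, 6, 2, 5
d = rank(s) − rank(t): -2, 2, 4, -2, 1, -3; Σd² = 38
ρ = 1 − 6Σd² / [n(n²−1)] = 1 − 6×38 / (6×35) = 1 − 228/210 ≈ -0.086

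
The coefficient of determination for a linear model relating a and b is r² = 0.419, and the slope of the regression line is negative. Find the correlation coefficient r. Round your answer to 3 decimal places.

-0.647

|r| = √0.419 = 0.647
The association is negative, so r = −0.647.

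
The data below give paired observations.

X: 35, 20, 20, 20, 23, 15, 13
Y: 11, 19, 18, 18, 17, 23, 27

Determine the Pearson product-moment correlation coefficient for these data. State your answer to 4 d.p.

n = 7, ΣX = 146, ΣY = 133, ΣX² = 3348, ΣY² = 2677, ΣXY = 2572
nΣXY − ΣXΣY = 18004 − 19418 = -1414
nΣX² − (ΣX)² = 23436 − 21316 = 2120; nΣY² − (ΣY)² = 18739 − 17689 = 1050
r = -1414 / √(2120 × 1050) = -1414 / 1491.9786 ≈ -0.9477

-0.9477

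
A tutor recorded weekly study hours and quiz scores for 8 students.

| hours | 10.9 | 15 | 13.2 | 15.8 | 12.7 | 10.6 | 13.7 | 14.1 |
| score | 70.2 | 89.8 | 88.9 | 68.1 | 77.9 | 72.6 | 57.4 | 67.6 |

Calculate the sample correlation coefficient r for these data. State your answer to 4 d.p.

0.0669

n = 8, Σx = 106, Σy = 592.5, Σx² = 1427.84, Σy² = 44736.59, Σxy = 7860.07
nΣxy − ΣxΣy = 62880.56 − 62805 = 75.56
nΣx² − (Σx)² = 11422.72 − 11236 = 186.72; nΣy² − (Σy)² = 357892.72 − 351056.25 = 6836.47
r = 75.56 / √(186.72 × 6836.47) = 75.56 / 1129.8255 ≈ 0.0669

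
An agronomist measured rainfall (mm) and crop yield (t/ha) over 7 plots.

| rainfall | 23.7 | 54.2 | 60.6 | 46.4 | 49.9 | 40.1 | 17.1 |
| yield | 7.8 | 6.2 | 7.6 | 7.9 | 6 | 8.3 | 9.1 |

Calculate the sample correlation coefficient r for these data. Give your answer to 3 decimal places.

-0.666

n = 7, Σx = 292, Σy = 52.9, Σx² = 13715.08, Σy² = 407.15, Σxy = 2135.86
nΣxy − ΣxΣy = 14951.02 − 15446.8 = -495.78
nΣx² − (Σx)² = 96005.56 − 85264 = 10741.56; nΣy² − (Σy)² = 2850.05 − 2798.41 = 51.64
r = -495.78 / √(10741.56 × 51.64) = -495.78 / 744.7779 ≈ -0.666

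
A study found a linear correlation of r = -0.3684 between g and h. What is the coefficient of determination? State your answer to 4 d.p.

0.1357

r² = (-0.3684)² = 0.1357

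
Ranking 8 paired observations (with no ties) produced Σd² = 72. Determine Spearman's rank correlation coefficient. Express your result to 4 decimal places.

ρ = 1 − 6Σd² / [n(n²−1)] = 1 − 6×72 / (8×63)
  = 1 − 432/504 = 1 − 0.85714 ≈ 0.1429

0.1429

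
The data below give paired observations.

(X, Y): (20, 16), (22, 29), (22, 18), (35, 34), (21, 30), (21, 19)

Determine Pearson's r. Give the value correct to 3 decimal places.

0.661

n = 6, ΣX = 141, ΣY = 146, ΣX² = 3475, ΣY² = 3838, ΣXY = 3573
nΣXY − ΣXΣY = 21438 − 20586 = 852
nΣX² − (ΣX)² = 20850 − 19881 = 969; nΣY² − (ΣY)² = 23028 − 21316 = 1712
r = 852 / √(969 × 1712) = 852 / 1287.9938 ≈ 0.661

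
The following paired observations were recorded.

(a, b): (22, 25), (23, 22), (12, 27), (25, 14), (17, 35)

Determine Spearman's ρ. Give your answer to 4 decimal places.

Rank a: 3, 4, 1, 5, 2
Rank b: 3, 2, 4, 1, 5
d = rank(a) − rank(b): 0, 2, -3, 4, -3; Σd² = 38
ρ = 1 − 6Σd² / [n(n²−1)] = 1 − 6×38 / (5×24) = 1 − 228/120 ≈ -0.9000

-0.9000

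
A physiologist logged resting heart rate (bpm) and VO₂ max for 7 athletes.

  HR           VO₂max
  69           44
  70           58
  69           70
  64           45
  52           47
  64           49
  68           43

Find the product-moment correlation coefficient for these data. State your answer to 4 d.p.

n = 7, Σx = 456, Σy = 356, Σx² = 29942, Σy² = 18684, Σxy = 23310
nΣxy − ΣxΣy = 163170 − 162336 = 834
nΣx² − (Σx)² = 209594 − 207936 = 1658; nΣy² − (Σy)² = 130788 − 126736 = 4052
r = 834 / √(1658 × 4052) = 834 / 2591.9522 ≈ 0.3218

0.3218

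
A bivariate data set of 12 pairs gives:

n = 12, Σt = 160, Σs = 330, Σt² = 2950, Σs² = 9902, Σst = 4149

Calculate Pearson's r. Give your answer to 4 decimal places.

r = (nΣst − ΣsΣt) / √[(nΣs² − (Σs)²)(nΣt² − (Σt)²)]
Numerator: 12×4149 − 330×160 = -3012
Denominator: √[(118824 − 108900)(35400 − 25600)] = √[9924 × 9800] = 9861.8051
r = -3012 / 9861.8051 ≈ -0.3054

-0.3054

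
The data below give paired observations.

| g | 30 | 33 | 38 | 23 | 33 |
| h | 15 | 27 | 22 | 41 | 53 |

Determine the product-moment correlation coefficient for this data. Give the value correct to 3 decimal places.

-0.274

n = 5, Σg = 157, Σh = 158, Σg² = 5051, Σh² = 5928, Σgh = 4869
nΣgh − ΣgΣh = 24345 − 24806 = -461
nΣg² − (Σg)² = 25255 − 24649 = 606; nΣh² − (Σh)² = 29640 − 24964 = 4676
r = -461 / √(606 × 4676) = -461 / 1683.3467 ≈ -0.274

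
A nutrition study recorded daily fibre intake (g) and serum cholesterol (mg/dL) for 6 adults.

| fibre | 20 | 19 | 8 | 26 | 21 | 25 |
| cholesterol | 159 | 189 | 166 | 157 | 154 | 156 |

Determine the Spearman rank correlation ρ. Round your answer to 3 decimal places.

-0.714

Rank fibre: 3, 2, 1, 6, 4, 5
Rank cholesterol: 4, 6, 5, 3, 1, 2
d = rank(fibre) − rank(cholesterol): -1, -4, -4, 3, 3, 3; Σd² = 60
ρ = 1 − 6Σd² / [n(n²−1)] = 1 − 6×60 / (6×35) = 1 − 360/210 ≈ -0.714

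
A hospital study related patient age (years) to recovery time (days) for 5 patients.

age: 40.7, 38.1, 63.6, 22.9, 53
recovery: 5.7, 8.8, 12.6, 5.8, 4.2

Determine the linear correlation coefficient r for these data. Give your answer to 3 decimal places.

n = 5, Σx = 218.3, Σy = 37.1, Σx² = 10486.47, Σy² = 319.97, Σxy = 1724.05
nΣxy − ΣxΣy = 8620.25 − 8098.93 = 521.32
nΣx² − (Σx)² = 52432.35 − 47654.89 = 4777.46; nΣy² − (Σy)² = 1599.85 − 1376.41 = 223.44
r = 521.32 / √(4777.46 × 223.44) = 521.32 / 1033.1871 ≈ 0.505

0.505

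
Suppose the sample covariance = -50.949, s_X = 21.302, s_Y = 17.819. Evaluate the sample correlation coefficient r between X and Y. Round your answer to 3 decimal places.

-0.134

r = Cov(X,Y) / (s_X · s_Y) = -50.949 / (21.302 × 17.819)
  = -50.949 / 379.5803 ≈ -0.134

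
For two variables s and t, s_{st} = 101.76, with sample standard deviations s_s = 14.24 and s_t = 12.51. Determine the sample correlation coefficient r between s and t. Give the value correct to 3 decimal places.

0.571

r = Cov(s,t) / (s_s · s_t) = 101.76 / (14.24 × 12.51)
  = 101.76 / 178.1424 ≈ 0.571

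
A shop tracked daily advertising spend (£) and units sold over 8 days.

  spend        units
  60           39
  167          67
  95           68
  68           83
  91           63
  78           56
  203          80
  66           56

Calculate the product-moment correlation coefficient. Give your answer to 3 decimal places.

0.515

n = 8, Σx = 828, Σy = 512, Σx² = 105068, Σy² = 34164, Σxy = 55670
nΣxy − ΣxΣy = 445360 − 423936 = 21424
nΣx² − (Σx)² = 840544 − 685584 = 154960; nΣy² − (Σy)² = 273312 − 262144 = 11168
r = 21424 / √(154960 × 11168) = 21424 / 41600.4000 ≈ 0.515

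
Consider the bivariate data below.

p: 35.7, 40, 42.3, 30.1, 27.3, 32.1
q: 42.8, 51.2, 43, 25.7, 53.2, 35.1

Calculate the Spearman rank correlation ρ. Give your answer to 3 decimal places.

Rank p: 4, 5, 6, 2, 1, 3
Rank q: 3, 5, 4, 1, 6, 2
d = rank(p) − rank(q): 1, 0, 2, 1, -5, 1; Σd² = 32
ρ = 1 − 6Σd² / [n(n²−1)] = 1 − 6×32 / (6×35) = 1 − 192/210 ≈ 0.086

0.086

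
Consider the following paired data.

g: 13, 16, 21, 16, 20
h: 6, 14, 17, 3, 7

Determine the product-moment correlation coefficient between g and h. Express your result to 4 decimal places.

0.5037

n = 5, Σg = 86, Σh = 47, Σg² = 1522, Σh² = 579, Σgh = 847
nΣgh − ΣgΣh = 4235 − 4042 = 193
nΣg² − (Σg)² = 7610 − 7396 = 214; nΣh² − (Σh)² = 2895 − 2209 = 686
r = 193 / √(214 × 686) = 193 / 383.1501 ≈ 0.5037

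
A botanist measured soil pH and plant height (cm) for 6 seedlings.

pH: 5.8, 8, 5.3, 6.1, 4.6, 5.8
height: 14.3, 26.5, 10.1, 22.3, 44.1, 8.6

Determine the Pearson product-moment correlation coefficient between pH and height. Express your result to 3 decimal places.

-0.129

n = 6, Σx = 35.6, Σy = 125.9, Σx² = 217.74, Σy² = 3524.81, Σxy = 737.24
nΣxy − ΣxΣy = 4423.44 − 4482.04 = -58.6
nΣx² − (Σx)² = 1306.44 − 1267.36 = 39.08; nΣy² − (Σy)² = 21148.86 − 15850.81 = 5298.05
r = -58.6 / √(39.08 × 5298.05) = -58.6 / 455.0250 ≈ -0.129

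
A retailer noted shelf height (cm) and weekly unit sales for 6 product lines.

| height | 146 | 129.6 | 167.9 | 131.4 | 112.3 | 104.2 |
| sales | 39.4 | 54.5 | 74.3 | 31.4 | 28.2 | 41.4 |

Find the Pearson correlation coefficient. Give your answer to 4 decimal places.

n = 6, Σx = 791.4, Σy = 269.2, Σx² = 107037.46, Σy² = 13538.26, Σxy = 36897.27
nΣxy − ΣxΣy = 221383.62 − 213044.88 = 8338.74
nΣx² − (Σx)² = 642224.76 − 626313.96 = 15910.8; nΣy² − (Σy)² = 81229.56 − 72468.64 = 8760.92
r = 8338.74 / √(15910.8 × 8760.92) = 8338.74 / 11806.4917 ≈ 0.7063

0.7063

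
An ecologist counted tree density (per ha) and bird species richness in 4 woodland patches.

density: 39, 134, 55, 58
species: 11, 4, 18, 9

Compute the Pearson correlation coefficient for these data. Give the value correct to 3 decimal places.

n = 4, Σx = 286, Σy = 42, Σx² = 25866, Σy² = 542, Σxy = 2477
nΣxy − ΣxΣy = 9908 − 12012 = -2104
nΣx² − (Σx)² = 103464 − 81796 = 21668; nΣy² − (Σy)² = 2168 − 1764 = 404
r = -2104 / √(21668 × 404) = -2104 / 2958.6943 ≈ -0.711

-0.711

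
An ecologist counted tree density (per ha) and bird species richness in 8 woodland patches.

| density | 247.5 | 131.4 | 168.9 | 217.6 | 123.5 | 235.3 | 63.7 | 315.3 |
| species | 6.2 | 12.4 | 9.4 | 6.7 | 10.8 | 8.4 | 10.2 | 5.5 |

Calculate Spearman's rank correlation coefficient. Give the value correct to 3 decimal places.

-0.881

Rank density: 7, 3, 4, 5, 2, 6, 1, 8
Rank species: 2, 8, 5, 3, 7, 4, 6, 1
d = rank(density) − rank(species): 5, -5, -1, 2, -5, 2, -5, 7; Σd² = 158
ρ = 1 − 6Σd² / [n(n²−1)] = 1 − 6×158 / (8×63) = 1 − 948/504 ≈ -0.881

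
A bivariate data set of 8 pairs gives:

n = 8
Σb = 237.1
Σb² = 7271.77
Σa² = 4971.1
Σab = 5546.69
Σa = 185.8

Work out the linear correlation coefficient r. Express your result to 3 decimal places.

r = (nΣab − ΣaΣb) / √[(nΣa² − (Σa)²)(nΣb² − (Σb)²)]
Numerator: 8×5546.69 − 185.8×237.1 = 320.34
Denominator: √[(39768.8 − 34521.64)(58174.16 − 56216.41)] = √[5247.16 × 1957.75] = 3205.0940
r = 320.34 / 3205.0940 ≈ 0.100

0.100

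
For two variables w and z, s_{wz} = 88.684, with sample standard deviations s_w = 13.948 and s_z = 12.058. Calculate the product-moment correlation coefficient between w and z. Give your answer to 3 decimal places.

0.527

r = Cov(w,z) / (s_w · s_z) = 88.684 / (13.948 × 12.058)
  = 88.684 / 168.1850 ≈ 0.527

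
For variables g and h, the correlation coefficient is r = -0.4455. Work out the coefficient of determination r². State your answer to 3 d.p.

0.198

r² = (-0.4455)² = 0.198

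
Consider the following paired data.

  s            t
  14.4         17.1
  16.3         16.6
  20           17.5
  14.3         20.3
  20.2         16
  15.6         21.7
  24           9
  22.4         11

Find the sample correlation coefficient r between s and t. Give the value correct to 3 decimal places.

-0.855

n = 8, Σs = 147.2, Σt = 129.2, Σs² = 2806.7, Σt² = 2215.2, Σst = 2281.23
nΣst − ΣsΣt = 18249.84 − 19018.24 = -768.4
nΣs² − (Σs)² = 22453.6 − 21667.84 = 785.76; nΣt² − (Σt)² = 17721.6 − 16692.64 = 1028.96
r = -768.4 / √(785.76 × 1028.96) = -768.4 / 899.1750 ≈ -0.855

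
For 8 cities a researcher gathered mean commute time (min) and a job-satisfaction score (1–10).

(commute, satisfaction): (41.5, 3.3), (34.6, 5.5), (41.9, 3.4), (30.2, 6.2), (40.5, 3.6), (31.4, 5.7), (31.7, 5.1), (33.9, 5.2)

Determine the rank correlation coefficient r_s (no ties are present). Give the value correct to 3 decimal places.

Rank commute: 7, 5, 8, 1, 6, 2, 3, 4
Rank satisfaction: 1, 6, 2, 8, 3, 7, 4, 5
d = rank(commute) − rank(satisfaction): 6, -1, 6, -7, 3, -5, -1, -1; Σd² = 158
ρ = 1 − 6Σd² / [n(n²−1)] = 1 − 6×158 / (8×63) = 1 − 948/504 ≈ -0.881

-0.881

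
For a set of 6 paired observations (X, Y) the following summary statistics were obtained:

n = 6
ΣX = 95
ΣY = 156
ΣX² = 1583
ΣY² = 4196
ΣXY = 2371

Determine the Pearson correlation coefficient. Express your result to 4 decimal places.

r = (nΣXY − ΣXΣY) / √[(nΣX² − (ΣX)²)(nΣY² − (ΣY)²)]
Numerator: 6×2371 − 95×156 = -594
Denominator: √[(9498 − 9025)(25176 − 24336)] = √[473 × 840] = 630.3332
r = -594 / 630.3332 ≈ -0.9424

-0.9424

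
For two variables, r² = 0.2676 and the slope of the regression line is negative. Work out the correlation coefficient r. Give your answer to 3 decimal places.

-0.517

|r| = √0.2676 = 0.517
The association is negative, so r = −0.517.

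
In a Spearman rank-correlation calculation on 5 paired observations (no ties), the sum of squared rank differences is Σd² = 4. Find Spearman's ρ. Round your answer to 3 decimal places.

0.800

ρ = 1 − 6Σd² / [n(n²−1)] = 1 − 6×4 / (5×24)
  = 1 − 24/120 = 1 − 0.2000 ≈ 0.800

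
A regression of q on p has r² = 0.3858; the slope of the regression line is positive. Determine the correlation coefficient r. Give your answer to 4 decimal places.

0.6211

|r| = √0.3858 = 0.6211
The association is positive, so r = 0.6211.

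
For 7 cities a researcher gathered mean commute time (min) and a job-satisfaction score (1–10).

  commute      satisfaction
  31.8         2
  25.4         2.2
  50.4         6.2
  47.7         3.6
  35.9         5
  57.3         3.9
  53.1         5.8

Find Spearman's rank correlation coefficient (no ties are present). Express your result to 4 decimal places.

Rank commute: 2, 1, 5, 4, 3, 7, 6
Rank satisfaction: 1, 2, 7, 3, 5, 4, 6
d = rank(commute) − rank(satisfaction): 1, -1, -2, 1, -2, 3, 0; Σd² = 20
ρ = 1 − 6Σd² / [n(n²−1)] = 1 − 6×20 / (7×48) = 1 − 120/336 ≈ 0.6429

0.6429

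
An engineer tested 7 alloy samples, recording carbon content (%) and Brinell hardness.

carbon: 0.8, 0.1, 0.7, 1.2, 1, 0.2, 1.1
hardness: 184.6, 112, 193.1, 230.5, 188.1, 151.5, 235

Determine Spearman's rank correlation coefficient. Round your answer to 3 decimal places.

0.857

Rank carbon: 4, 1, 3, 7, 5, 2, 6
Rank hardness: 3, 1, 5, 6, 4, 2, 7
d = rank(carbon) − rank(hardness): 1, 0, -2, 1, 1, 0, -1; Σd² = 8
ρ = 1 − 6Σd² / [n(n²−1)] = 1 − 6×8 / (7×48) = 1 − 48/336 ≈ 0.857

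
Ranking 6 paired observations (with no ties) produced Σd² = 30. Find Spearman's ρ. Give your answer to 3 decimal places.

ρ = 1 − 6Σd² / [n(n²−1)] = 1 − 6×30 / (6×35)
  = 1 − 180/210 = 1 − 0.8571 ≈ 0.143

0.143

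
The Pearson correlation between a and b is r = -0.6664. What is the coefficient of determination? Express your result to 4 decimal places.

0.4441

r² = (-0.6664)² = 0.4441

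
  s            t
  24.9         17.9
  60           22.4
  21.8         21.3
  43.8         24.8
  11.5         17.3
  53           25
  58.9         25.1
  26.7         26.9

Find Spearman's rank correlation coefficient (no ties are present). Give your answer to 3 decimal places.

0.595

Rank s: 3, 8, 2, 5, 1, 6, 7, 4
Rank t: 2, 4, 3, 5, 1, 6, 7, 8
d = rank(s) − rank(t): 1, 4, -1, 0, 0, 0, 0, -4; Σd² = 34
ρ = 1 − 6Σd² / [n(n²−1)] = 1 − 6×34 / (8×63) = 1 − 204/504 ≈ 0.595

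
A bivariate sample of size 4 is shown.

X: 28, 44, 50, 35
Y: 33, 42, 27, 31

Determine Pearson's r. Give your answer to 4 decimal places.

-0.0717

n = 4, ΣX = 157, ΣY = 133, ΣX² = 6445, ΣY² = 4543, ΣXY = 5207
nΣXY − ΣXΣY = 20828 − 20881 = -53
nΣX² − (ΣX)² = 25780 − 24649 = 1131; nΣY² − (ΣY)² = 18172 − 17689 = 483
r = -53 / √(1131 × 483) = -53 / 739.1028 ≈ -0.0717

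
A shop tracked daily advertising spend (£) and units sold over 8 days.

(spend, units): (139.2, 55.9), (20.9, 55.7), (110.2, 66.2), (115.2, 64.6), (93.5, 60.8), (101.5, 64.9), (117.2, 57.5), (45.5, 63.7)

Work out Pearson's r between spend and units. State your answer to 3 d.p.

0.114

n = 8, Σx = 743.2, Σy = 489.3, Σx² = 80079.12, Σy² = 30055.49, Σxy = 45592.07
nΣxy − ΣxΣy = 364736.56 − 363647.76 = 1088.8
nΣx² − (Σx)² = 640632.96 − 552346.24 = 88286.72; nΣy² − (Σy)² = 240443.92 − 239414.49 = 1029.43
r = 1088.8 / √(88286.72 × 1029.43) = 1088.8 / 9533.3624 ≈ 0.114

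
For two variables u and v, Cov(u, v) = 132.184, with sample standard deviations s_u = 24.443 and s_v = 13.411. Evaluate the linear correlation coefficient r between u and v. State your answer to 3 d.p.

r = Cov(u,v) / (s_u · s_v) = 132.184 / (24.443 × 13.411)
  = 132.184 / 327.8051 ≈ 0.403

0.403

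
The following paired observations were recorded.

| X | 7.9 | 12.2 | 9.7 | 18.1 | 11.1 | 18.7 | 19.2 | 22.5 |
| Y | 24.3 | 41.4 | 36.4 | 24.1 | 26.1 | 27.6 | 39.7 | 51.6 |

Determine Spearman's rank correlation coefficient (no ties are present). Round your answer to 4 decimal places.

0.5238

Rank X: 1, 4, 2, 5, 3, 6, 7, 8
Rank Y: 2, 7, 5, 1, 3, 4, 6, 8
d = rank(X) − rank(Y): -1, -3, -3, 4, 0, 2, 1, 0; Σd² = 40
ρ = 1 − 6Σd² / [n(n²−1)] = 1 − 6×40 / (8×63) = 1 − 240/504 ≈ 0.5238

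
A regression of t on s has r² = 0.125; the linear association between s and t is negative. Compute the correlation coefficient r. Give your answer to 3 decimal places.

-0.354

|r| = √0.125 = 0.354
The association is negative, so r = −0.354.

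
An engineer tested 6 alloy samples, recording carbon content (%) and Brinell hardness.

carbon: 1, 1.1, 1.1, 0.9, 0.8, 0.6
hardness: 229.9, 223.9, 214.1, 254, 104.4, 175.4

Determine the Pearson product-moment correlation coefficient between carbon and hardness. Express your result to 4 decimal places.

0.5295

n = 6, Σx = 5.5, Σy = 1201.7, Σx² = 5.23, Σy² = 255004.55, Σxy = 1129.06
nΣxy − ΣxΣy = 6774.36 − 6609.35 = 165.01
nΣx² − (Σx)² = 31.38 − 30.25 = 1.13; nΣy² − (Σy)² = 1530027.3 − 1444082.89 = 85944.41
r = 165.01 / √(1.13 × 85944.41) = 165.01 / 311.6363 ≈ 0.5295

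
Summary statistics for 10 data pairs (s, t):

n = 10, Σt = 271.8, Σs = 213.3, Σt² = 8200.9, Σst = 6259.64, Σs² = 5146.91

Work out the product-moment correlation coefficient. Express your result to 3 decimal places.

r = (nΣst − ΣsΣt) / √[(nΣs² − (Σs)²)(nΣt² − (Σt)²)]
Numerator: 10×6259.64 − 213.3×271.8 = 4621.46
Denominator: √[(51469.1 − 45496.89)(82009 − 73875.24)] = √[5972.21 × 8133.76] = 6969.6860
r = 4621.46 / 6969.6860 ≈ 0.663

0.663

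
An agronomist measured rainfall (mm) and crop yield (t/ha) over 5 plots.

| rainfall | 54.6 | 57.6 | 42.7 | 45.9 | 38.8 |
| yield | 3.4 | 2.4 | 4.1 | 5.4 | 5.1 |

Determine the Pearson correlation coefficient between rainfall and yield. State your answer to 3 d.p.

-0.839

n = 5, Σx = 239.6, Σy = 20.4, Σx² = 11734.46, Σy² = 89.3, Σxy = 944.69
nΣxy − ΣxΣy = 4723.45 − 4887.84 = -164.39
nΣx² − (Σx)² = 58672.3 − 57408.16 = 1264.14; nΣy² − (Σy)² = 446.5 − 416.16 = 30.34
r = -164.39 / √(1264.14 × 30.34) = -164.39 / 195.8418 ≈ -0.839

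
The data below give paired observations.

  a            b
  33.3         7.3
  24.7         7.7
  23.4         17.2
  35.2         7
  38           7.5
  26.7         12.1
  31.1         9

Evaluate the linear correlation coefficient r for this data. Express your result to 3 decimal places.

-0.697

n = 7, Σa = 212.4, Σb = 67.8, Σa² = 6629.68, Σb² = 741.08, Σab = 1970.13
nΣab − ΣaΣb = 13790.91 − 14400.72 = -609.81
nΣa² − (Σa)² = 46407.76 − 45113.76 = 1294; nΣb² − (Σb)² = 5187.56 − 4596.84 = 590.72
r = -609.81 / √(1294 × 590.72) = -609.81 / 874.2950 ≈ -0.697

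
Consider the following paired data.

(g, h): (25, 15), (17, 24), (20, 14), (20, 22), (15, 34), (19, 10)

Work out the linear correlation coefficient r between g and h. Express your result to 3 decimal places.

n = 6, Σg = 116, Σh = 119, Σg² = 2300, Σh² = 2737, Σgh = 2203
nΣgh − ΣgΣh = 13218 − 13804 = -586
nΣg² − (Σg)² = 13800 − 13456 = 344; nΣh² − (Σh)² = 16422 − 14161 = 2261
r = -586 / √(344 × 2261) = -586 / 881.9206 ≈ -0.664

-0.664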